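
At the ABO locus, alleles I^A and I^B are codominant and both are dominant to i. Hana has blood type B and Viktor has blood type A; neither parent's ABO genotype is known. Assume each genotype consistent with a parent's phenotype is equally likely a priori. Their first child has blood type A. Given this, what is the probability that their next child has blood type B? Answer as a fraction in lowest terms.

1/12

Possible genotypes: Hana ∈ {I^B I^B, I^B i}; Viktor ∈ {I^A I^A, I^A i}.
Weight each parental genotype pair by prior × P(type-A child):
  I^B i × I^A I^A: posterior weight 2/3; P(next child type B) = 0.
  I^B i × I^A i: posterior weight 1/3; P(next child type B) = 1/4.
Weighted sum = 1/12.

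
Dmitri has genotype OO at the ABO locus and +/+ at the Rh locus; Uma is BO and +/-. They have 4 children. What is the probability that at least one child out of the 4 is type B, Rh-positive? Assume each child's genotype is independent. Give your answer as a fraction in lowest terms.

ABO cross OO × BO → 1/2 O, 1/2 B.
Rh cross +/+ × +/- → 1 Rh+; so P(type B, Rh-positive) = 1/2 × 1 = 1/2 per child.
P(none) = (1/2)^4 = 1/16; P(at least one) = 1 − 1/16 = 15/16.

15/16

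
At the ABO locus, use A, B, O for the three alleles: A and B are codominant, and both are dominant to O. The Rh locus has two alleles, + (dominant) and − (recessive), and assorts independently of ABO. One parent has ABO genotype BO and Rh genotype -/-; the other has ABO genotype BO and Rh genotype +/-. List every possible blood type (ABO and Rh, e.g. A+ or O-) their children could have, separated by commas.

Gametes from BO × BO give offspring ABO genotypes BB, BO, OO, i.e. phenotypes O, B.
Rh cross -/- × +/- → phenotypes Rh+, Rh-.
Combining independently: O+, O-, B+, B-.

O+, O-, B+, B-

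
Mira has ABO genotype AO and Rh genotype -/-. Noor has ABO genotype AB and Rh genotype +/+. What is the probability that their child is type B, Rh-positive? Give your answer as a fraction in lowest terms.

1/4

ABO cross AO × AB → offspring phenotypes: 1/2 A, 1/4 B, 1/4 AB.
Rh cross -/- × +/+ → 1 Rh+.
Independent loci: P(type B, Rh-positive) = 1/4 × 1 = 1/4.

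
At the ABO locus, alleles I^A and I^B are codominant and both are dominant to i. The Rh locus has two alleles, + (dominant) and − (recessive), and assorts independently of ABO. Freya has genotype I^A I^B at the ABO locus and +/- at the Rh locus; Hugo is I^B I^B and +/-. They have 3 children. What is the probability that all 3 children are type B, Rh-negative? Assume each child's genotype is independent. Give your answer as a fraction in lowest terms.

1/512

ABO cross I^A I^B × I^B I^B → 1/2 B, 1/2 AB.
Rh cross +/- × +/- → 3/4 Rh+, 1/4 Rh-; so P(type B, Rh-negative) = 1/2 × 1/4 = 1/8 per child.
All 3 independent: (1/8)^3 = 1/512.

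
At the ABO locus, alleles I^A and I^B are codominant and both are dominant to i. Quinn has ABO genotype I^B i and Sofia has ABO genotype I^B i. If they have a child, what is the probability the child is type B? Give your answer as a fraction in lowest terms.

ABO cross I^B i × I^B i → offspring phenotypes: 1/4 O, 3/4 B.
So P(type B) = 3/4.

3/4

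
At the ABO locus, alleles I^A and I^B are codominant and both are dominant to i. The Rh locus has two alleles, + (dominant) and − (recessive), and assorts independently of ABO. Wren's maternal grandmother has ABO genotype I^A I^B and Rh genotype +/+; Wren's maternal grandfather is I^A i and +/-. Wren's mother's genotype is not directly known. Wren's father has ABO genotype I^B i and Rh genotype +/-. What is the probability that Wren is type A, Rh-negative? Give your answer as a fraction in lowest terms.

Wren's mother's ABO genotype from I^A I^B × I^A i: 1/4 I^A I^A, 1/4 I^A I^B, 1/4 I^A i, 1/4 I^B i.
Crossing each possibility with the father I^B i and summing P(type A): 1/4·1/2 + 1/4·1/4 + 1/4·1/4 + 1/4·0 = 1/4.
Similarly for Rh via the mother's Rh distribution: P(Rh-) = 1/8.
Independent loci: 1/4 × 1/8 = 1/32.

1/32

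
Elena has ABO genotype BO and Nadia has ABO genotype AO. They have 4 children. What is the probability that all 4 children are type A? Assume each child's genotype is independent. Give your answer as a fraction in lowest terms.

ABO cross BO × AO → 1/4 O, 1/4 A, 1/4 B, 1/4 AB.
So P(type A) = 1/4 per child.
All 4 independent: (1/4)^4 = 1/256.

1/256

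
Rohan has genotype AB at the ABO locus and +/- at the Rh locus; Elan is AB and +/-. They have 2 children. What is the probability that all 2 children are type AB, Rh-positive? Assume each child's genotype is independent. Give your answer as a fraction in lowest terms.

ABO cross AB × AB → 1/4 A, 1/4 B, 1/2 AB.
Rh cross +/- × +/- → 3/4 Rh+, 1/4 Rh-; so P(type AB, Rh-positive) = 1/2 × 3/4 = 3/8 per child.
All 2 independent: (3/8)^2 = 9/64.

9/64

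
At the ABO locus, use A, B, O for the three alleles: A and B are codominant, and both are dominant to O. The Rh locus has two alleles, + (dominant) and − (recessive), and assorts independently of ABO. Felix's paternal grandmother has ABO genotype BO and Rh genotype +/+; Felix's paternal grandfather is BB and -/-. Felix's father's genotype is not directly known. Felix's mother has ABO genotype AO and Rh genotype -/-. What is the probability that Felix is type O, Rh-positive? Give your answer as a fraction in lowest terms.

1/16

Felix's father's ABO genotype from BO × BB: 1/2 BB, 1/2 BO.
Crossing each possibility with the mother AO and summing P(type O): 1/2·0 + 1/2·1/4 = 1/8.
Similarly for Rh via the father's Rh distribution: P(Rh+) = 1/2.
Independent loci: 1/8 × 1/2 = 1/16.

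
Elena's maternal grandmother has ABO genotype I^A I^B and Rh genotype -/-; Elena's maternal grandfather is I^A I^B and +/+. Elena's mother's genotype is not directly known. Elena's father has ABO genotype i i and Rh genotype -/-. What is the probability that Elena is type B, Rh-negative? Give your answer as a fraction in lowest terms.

Elena's mother's ABO genotype from I^A I^B × I^A I^B: 1/4 I^A I^A, 1/2 I^A I^B, 1/4 I^B I^B.
Crossing each possibility with the father i i and summing P(type B): 1/4·0 + 1/2·1/2 + 1/4·1 = 1/2.
Similarly for Rh via the mother's Rh distribution: P(Rh-) = 1/2.
Independent loci: 1/2 × 1/2 = 1/4.

1/4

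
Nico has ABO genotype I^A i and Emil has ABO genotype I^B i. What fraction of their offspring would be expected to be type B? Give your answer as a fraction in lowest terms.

1/4

ABO cross I^A i × I^B i → offspring phenotypes: 1/4 O, 1/4 A, 1/4 B, 1/4 AB.
So P(type B) = 1/4.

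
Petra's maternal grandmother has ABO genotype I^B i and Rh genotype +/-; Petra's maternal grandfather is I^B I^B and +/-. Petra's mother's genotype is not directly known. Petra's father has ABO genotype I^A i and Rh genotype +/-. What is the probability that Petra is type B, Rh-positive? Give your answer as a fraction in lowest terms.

9/32

Petra's mother's ABO genotype from I^B i × I^B I^B: 1/2 I^B I^B, 1/2 I^B i.
Crossing each possibility with the father I^A i and summing P(type B): 1/2·1/2 + 1/2·1/4 = 3/8.
Similarly for Rh via the mother's Rh distribution: P(Rh+) = 3/4.
Independent loci: 3/8 × 3/4 = 9/32.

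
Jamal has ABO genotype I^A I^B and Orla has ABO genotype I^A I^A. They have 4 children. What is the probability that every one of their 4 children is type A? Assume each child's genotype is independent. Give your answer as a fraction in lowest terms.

ABO cross I^A I^B × I^A I^A → 1/2 A, 1/2 AB.
So P(type A) = 1/2 per child.
All 4 independent: (1/2)^4 = 1/16.

1/16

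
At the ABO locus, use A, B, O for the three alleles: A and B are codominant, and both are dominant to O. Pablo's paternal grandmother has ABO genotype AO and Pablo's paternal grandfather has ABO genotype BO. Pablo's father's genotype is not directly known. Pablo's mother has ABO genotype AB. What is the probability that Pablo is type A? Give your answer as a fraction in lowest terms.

3/8

Pablo's father's ABO genotype from AO × BO: 1/4 AB, 1/4 AO, 1/4 BO, 1/4 OO.
Crossing each possibility with the mother AB and summing P(type A): 1/4·1/4 + 1/4·1/2 + 1/4·1/4 + 1/4·1/2 = 3/8.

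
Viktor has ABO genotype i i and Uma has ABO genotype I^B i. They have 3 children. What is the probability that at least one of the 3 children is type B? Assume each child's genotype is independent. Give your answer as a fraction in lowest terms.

7/8

ABO cross i i × I^B i → 1/2 O, 1/2 B.
So P(type B) = 1/2 per child.
P(none) = (1/2)^3 = 1/8; P(at least one) = 1 − 1/8 = 7/8.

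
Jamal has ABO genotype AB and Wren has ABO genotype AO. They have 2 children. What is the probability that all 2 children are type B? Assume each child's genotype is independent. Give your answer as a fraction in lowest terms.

ABO cross AB × AO → 1/2 A, 1/4 B, 1/4 AB.
So P(type B) = 1/4 per child.
All 2 independent: (1/4)^2 = 1/16.

1/16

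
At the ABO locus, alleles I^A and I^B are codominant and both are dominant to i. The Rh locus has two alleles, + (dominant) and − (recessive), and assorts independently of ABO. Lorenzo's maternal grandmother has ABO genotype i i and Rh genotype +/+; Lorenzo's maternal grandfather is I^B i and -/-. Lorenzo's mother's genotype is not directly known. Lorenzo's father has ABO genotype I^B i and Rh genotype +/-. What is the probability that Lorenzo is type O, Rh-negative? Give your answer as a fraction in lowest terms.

Lorenzo's mother's ABO genotype from i i × I^B i: 1/2 I^B i, 1/2 i i.
Crossing each possibility with the father I^B i and summing P(type O): 1/2·1/4 + 1/2·1/2 = 3/8.
Similarly for Rh via the mother's Rh distribution: P(Rh-) = 1/4.
Independent loci: 3/8 × 1/4 = 3/32.

3/32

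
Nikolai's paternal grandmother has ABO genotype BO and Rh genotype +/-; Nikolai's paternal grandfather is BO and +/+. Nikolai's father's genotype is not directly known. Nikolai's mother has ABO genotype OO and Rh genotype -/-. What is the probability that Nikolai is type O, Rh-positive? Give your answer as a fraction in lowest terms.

Nikolai's father's ABO genotype from BO × BO: 1/4 BB, 1/2 BO, 1/4 OO.
Crossing each possibility with the mother OO and summing P(type O): 1/4·0 + 1/2·1/2 + 1/4·1 = 1/2.
Similarly for Rh via the father's Rh distribution: P(Rh+) = 3/4.
Independent loci: 1/2 × 3/4 = 3/8.

3/8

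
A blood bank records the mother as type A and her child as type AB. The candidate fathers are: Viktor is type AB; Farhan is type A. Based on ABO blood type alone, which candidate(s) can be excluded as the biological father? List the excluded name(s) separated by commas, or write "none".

A candidate is excluded only if no genotype consistent with his phenotype could produce a type AB child with a type A mother.
Farhan (type A): no genotype consistent with that phenotype can produce a type-AB child with a type-A mother.

Farhan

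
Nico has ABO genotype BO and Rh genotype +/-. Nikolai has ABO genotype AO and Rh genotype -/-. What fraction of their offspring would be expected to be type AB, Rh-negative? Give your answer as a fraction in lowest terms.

ABO cross BO × AO → offspring phenotypes: 1/4 O, 1/4 A, 1/4 B, 1/4 AB.
Rh cross +/- × -/- → 1/2 Rh+, 1/2 Rh-.
Independent loci: P(type AB, Rh-negative) = 1/4 × 1/2 = 1/8.

1/8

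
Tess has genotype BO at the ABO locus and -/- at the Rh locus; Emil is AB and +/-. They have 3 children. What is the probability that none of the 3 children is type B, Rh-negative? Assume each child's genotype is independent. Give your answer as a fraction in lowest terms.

27/64

ABO cross BO × AB → 1/4 A, 1/2 B, 1/4 AB.
Rh cross -/- × +/- → 1/2 Rh+, 1/2 Rh-; so P(type B, Rh-negative) = 1/2 × 1/2 = 1/4 per child.
P(not type B, Rh-negative) = 3/4 for one child; (3/4)^3 = 27/64.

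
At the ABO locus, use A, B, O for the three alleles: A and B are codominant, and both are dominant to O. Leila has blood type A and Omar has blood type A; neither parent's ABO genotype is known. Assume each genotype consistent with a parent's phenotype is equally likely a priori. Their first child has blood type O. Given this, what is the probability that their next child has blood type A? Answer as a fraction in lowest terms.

3/4

Possible genotypes: Leila ∈ {AA, AO}; Omar ∈ {AA, AO}.
Weight each parental genotype pair by prior × P(type-O child):
  AO × AO: posterior weight 1; P(next child type A) = 3/4.
Weighted sum = 3/4.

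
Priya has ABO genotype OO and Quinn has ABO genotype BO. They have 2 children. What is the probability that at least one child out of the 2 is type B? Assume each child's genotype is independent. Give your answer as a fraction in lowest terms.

ABO cross OO × BO → 1/2 O, 1/2 B.
So P(type B) = 1/2 per child.
P(none) = (1/2)^2 = 1/4; P(at least one) = 1 − 1/4 = 3/4.

3/4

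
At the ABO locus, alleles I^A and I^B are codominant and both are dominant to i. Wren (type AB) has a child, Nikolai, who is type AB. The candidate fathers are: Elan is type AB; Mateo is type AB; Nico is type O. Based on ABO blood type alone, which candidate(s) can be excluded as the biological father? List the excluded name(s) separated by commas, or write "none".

A candidate is excluded only if no genotype consistent with his phenotype could produce a type AB child with a type AB mother.
Nico (type O): no genotype consistent with that phenotype can produce a type-AB child with a type-AB mother.

Nico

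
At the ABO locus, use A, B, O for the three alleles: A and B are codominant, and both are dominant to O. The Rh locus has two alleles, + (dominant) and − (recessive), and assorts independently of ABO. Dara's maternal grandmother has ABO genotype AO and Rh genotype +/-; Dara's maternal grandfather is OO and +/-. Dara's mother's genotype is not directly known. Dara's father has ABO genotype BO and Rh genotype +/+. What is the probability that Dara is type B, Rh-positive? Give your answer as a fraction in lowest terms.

3/8

Dara's mother's ABO genotype from AO × OO: 1/2 AO, 1/2 OO.
Crossing each possibility with the father BO and summing P(type B): 1/2·1/4 + 1/2·1/2 = 3/8.
Similarly for Rh via the mother's Rh distribution: P(Rh+) = 1.
Independent loci: 3/8 × 1 = 3/8.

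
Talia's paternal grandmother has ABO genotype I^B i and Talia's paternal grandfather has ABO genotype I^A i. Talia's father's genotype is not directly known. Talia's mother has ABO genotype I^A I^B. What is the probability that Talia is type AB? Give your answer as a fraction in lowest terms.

Talia's father's ABO genotype from I^B i × I^A i: 1/4 I^A I^B, 1/4 I^A i, 1/4 I^B i, 1/4 i i.
Crossing each possibility with the mother I^A I^B and summing P(type AB): 1/4·1/2 + 1/4·1/4 + 1/4·1/4 + 1/4·0 = 1/4.

1/4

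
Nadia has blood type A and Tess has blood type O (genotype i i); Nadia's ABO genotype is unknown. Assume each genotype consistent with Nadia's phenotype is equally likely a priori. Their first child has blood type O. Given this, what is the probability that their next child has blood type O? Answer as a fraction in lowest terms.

1/2

Possible genotypes: Nadia ∈ {I^A I^A, I^A i}; Tess ∈ {i i}.
Weight each parental genotype pair by prior × P(type-O child):
  I^A i × i i: posterior weight 1; P(next child type O) = 1/2.
Weighted sum = 1/2.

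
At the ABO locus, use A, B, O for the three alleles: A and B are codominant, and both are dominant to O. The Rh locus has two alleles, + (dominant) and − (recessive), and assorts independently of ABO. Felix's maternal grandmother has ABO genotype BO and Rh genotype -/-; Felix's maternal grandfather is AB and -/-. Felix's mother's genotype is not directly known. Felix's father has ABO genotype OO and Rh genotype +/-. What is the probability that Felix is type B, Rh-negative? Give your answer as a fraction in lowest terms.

1/4

Felix's mother's ABO genotype from BO × AB: 1/4 AB, 1/4 AO, 1/4 BB, 1/4 BO.
Crossing each possibility with the father OO and summing P(type B): 1/4·1/2 + 1/4·0 + 1/4·1 + 1/4·1/2 = 1/2.
Similarly for Rh via the mother's Rh distribution: P(Rh-) = 1/2.
Independent loci: 1/2 × 1/2 = 1/4.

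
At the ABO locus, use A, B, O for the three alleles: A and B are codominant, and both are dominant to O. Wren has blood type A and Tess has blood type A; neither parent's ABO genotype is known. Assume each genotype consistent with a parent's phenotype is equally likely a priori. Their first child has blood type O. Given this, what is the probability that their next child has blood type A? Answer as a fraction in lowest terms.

Possible genotypes: Wren ∈ {AA, AO}; Tess ∈ {AA, AO}.
Weight each parental genotype pair by prior × P(type-O child):
  AO × AO: posterior weight 1; P(next child type A) = 3/4.
Weighted sum = 3/4.

3/4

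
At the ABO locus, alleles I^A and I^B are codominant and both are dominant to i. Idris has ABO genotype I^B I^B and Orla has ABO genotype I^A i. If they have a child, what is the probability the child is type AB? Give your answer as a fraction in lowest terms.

ABO cross I^B I^B × I^A i → offspring phenotypes: 1/2 B, 1/2 AB.
So P(type AB) = 1/2.

1/2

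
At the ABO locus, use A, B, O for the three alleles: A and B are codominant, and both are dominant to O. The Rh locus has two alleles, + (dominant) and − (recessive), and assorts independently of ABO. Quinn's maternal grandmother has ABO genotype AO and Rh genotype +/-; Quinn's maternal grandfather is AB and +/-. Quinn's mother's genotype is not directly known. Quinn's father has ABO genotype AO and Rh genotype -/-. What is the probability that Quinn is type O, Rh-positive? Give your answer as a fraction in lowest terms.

1/16

Quinn's mother's ABO genotype from AO × AB: 1/4 AA, 1/4 AB, 1/4 AO, 1/4 BO.
Crossing each possibility with the father AO and summing P(type O): 1/4·0 + 1/4·0 + 1/4·1/4 + 1/4·1/4 = 1/8.
Similarly for Rh via the mother's Rh distribution: P(Rh+) = 1/2.
Independent loci: 1/8 × 1/2 = 1/16.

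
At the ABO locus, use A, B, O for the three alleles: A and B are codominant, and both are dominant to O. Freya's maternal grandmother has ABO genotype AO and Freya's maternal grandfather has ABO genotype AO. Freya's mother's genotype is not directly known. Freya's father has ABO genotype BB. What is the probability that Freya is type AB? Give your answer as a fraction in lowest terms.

Freya's mother's ABO genotype from AO × AO: 1/4 AA, 1/2 AO, 1/4 OO.
Crossing each possibility with the father BB and summing P(type AB): 1/4·1 + 1/2·1/2 + 1/4·0 = 1/2.

1/2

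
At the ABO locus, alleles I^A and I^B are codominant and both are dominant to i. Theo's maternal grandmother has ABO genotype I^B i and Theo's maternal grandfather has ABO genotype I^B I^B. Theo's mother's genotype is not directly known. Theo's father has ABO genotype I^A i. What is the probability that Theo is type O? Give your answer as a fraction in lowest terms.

1/8

Theo's mother's ABO genotype from I^B i × I^B I^B: 1/2 I^B I^B, 1/2 I^B i.
Crossing each possibility with the father I^A i and summing P(type O): 1/2·0 + 1/2·1/4 = 1/8.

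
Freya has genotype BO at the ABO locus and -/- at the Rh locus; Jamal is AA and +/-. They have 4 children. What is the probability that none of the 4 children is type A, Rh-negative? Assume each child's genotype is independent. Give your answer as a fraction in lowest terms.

ABO cross BO × AA → 1/2 A, 1/2 AB.
Rh cross -/- × +/- → 1/2 Rh+, 1/2 Rh-; so P(type A, Rh-negative) = 1/2 × 1/2 = 1/4 per child.
P(not type A, Rh-negative) = 3/4 for one child; (3/4)^4 = 81/256.

81/256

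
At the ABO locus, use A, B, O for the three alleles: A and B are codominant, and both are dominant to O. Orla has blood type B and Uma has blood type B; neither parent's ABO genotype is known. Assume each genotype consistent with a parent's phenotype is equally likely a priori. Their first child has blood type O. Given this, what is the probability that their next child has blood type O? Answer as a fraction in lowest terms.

1/4

Possible genotypes: Orla ∈ {BB, BO}; Uma ∈ {BB, BO}.
Weight each parental genotype pair by prior × P(type-O child):
  BO × BO: posterior weight 1; P(next child type O) = 1/4.
Weighted sum = 1/4.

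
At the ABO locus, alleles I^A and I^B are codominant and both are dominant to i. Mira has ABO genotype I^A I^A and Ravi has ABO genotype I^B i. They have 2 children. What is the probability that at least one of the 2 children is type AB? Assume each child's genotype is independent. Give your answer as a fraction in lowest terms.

ABO cross I^A I^A × I^B i → 1/2 A, 1/2 AB.
So P(type AB) = 1/2 per child.
P(none) = (1/2)^2 = 1/4; P(at least one) = 1 − 1/4 = 3/4.

3/4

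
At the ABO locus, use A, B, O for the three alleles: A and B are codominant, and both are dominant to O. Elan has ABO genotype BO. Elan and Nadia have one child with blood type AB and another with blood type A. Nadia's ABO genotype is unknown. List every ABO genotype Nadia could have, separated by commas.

AA, AB, AO

For each candidate genotype of Nadia, check whether crossing it with BO can produce every observed child phenotype.
  AA → possible child types {A, AB} ✓
  AB → possible child types {A, B, AB} ✓
  AO → possible child types {O, A, B, AB} ✓
  BB → possible child types {B} ✗
  BO → possible child types {O, B} ✗
  OO → possible child types {O, B} ✗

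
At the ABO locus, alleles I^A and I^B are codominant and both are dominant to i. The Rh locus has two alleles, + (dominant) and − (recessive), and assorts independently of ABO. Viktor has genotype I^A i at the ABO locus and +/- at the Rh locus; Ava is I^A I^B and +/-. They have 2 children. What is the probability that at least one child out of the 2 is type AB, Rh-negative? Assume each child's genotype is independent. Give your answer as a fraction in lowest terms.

31/256

ABO cross I^A i × I^A I^B → 1/2 A, 1/4 B, 1/4 AB.
Rh cross +/- × +/- → 3/4 Rh+, 1/4 Rh-; so P(type AB, Rh-negative) = 1/4 × 1/4 = 1/16 per child.
P(none) = (15/16)^2 = 225/256; P(at least one) = 1 − 225/256 = 31/256.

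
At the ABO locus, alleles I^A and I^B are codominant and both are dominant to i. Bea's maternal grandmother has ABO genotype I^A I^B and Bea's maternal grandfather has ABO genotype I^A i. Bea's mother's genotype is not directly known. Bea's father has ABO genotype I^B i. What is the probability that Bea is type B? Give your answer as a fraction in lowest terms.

3/8

Bea's mother's ABO genotype from I^A I^B × I^A i: 1/4 I^A I^A, 1/4 I^A I^B, 1/4 I^A i, 1/4 I^B i.
Crossing each possibility with the father I^B i and summing P(type B): 1/4·0 + 1/4·1/2 + 1/4·1/4 + 1/4·3/4 = 3/8.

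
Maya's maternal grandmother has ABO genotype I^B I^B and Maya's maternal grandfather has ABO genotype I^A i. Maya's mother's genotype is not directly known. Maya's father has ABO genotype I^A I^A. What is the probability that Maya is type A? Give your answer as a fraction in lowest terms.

1/2

Maya's mother's ABO genotype from I^B I^B × I^A i: 1/2 I^A I^B, 1/2 I^B i.
Crossing each possibility with the father I^A I^A and summing P(type A): 1/2·1/2 + 1/2·1/2 = 1/2.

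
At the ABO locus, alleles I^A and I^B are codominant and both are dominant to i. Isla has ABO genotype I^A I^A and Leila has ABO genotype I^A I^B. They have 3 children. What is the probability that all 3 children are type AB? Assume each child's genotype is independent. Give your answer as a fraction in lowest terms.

1/8

ABO cross I^A I^A × I^A I^B → 1/2 A, 1/2 AB.
So P(type AB) = 1/2 per child.
All 3 independent: (1/2)^3 = 1/8.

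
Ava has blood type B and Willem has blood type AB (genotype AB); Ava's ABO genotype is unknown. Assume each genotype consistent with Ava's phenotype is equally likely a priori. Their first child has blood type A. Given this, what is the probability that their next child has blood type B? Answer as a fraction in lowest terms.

Possible genotypes: Ava ∈ {BB, BO}; Willem ∈ {AB}.
Weight each parental genotype pair by prior × P(type-A child):
  BO × AB: posterior weight 1; P(next child type B) = 1/2.
Weighted sum = 1/2.

1/2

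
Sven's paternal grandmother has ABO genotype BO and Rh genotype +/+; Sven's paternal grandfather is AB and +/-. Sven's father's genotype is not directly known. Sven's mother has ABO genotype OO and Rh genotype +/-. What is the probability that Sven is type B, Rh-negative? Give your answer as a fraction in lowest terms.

1/16

Sven's father's ABO genotype from BO × AB: 1/4 AB, 1/4 AO, 1/4 BB, 1/4 BO.
Crossing each possibility with the mother OO and summing P(type B): 1/4·1/2 + 1/4·0 + 1/4·1 + 1/4·1/2 = 1/2.
Similarly for Rh via the father's Rh distribution: P(Rh-) = 1/8.
Independent loci: 1/2 × 1/8 = 1/16.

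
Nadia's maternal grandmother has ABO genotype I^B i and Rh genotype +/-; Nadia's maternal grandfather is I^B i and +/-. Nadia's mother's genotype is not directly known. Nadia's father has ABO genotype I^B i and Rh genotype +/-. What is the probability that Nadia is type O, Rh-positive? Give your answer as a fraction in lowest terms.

Nadia's mother's ABO genotype from I^B i × I^B i: 1/4 I^B I^B, 1/2 I^B i, 1/4 i i.
Crossing each possibility with the father I^B i and summing P(type O): 1/4·0 + 1/2·1/4 + 1/4·1/2 = 1/4.
Similarly for Rh via the mother's Rh distribution: P(Rh+) = 3/4.
Independent loci: 1/4 × 3/4 = 3/16.

3/16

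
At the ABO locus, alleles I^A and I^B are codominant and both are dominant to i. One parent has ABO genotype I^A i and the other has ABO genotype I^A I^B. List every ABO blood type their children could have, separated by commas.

Gametes from I^A i × I^A I^B give offspring ABO genotypes I^A I^A, I^A I^B, I^A i, I^B i, i.e. phenotypes A, B, AB.

A, B, AB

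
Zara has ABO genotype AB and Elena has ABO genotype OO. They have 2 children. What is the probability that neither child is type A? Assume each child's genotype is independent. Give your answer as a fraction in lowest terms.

1/4

ABO cross AB × OO → 1/2 A, 1/2 B.
So P(type A) = 1/2 per child.
P(not type A) = 1/2 for one child; (1/2)^2 = 1/4.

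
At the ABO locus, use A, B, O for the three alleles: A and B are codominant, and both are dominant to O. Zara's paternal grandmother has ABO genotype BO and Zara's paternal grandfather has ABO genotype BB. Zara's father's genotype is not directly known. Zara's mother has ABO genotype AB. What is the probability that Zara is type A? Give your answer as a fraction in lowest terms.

Zara's father's ABO genotype from BO × BB: 1/2 BB, 1/2 BO.
Crossing each possibility with the mother AB and summing P(type A): 1/2·0 + 1/2·1/4 = 1/8.

1/8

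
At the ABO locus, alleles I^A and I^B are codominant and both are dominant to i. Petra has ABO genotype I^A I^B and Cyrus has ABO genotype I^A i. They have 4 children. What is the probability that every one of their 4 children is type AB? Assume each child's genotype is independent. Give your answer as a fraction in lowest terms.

1/256

ABO cross I^A I^B × I^A i → 1/2 A, 1/4 B, 1/4 AB.
So P(type AB) = 1/4 per child.
All 4 independent: (1/4)^4 = 1/256.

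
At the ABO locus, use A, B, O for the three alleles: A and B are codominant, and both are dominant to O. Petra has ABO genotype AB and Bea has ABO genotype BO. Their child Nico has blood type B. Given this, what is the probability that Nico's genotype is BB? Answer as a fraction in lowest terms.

Cross AB × BO → 1/4 AB, 1/4 AO, 1/4 BB, 1/4 BO.
Type-B genotypes among offspring: BB (1/4), BO (1/4); total 1/2.
P(BB | type B) = (1/4) / (1/2) = 1/2.

1/2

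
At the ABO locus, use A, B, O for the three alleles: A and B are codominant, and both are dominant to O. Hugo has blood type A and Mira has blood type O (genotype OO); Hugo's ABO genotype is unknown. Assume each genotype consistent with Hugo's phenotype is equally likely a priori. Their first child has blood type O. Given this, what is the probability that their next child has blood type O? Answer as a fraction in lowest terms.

Possible genotypes: Hugo ∈ {AA, AO}; Mira ∈ {OO}.
Weight each parental genotype pair by prior × P(type-O child):
  AO × OO: posterior weight 1; P(next child type O) = 1/2.
Weighted sum = 1/2.

1/2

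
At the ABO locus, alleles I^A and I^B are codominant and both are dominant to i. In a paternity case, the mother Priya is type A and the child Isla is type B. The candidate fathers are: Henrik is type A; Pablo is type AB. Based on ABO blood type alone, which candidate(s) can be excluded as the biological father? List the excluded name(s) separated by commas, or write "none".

A candidate is excluded only if no genotype consistent with his phenotype could produce a type B child with a type A mother.
Henrik (type A): no genotype consistent with that phenotype can produce a type-B child with a type-A mother.

Henrik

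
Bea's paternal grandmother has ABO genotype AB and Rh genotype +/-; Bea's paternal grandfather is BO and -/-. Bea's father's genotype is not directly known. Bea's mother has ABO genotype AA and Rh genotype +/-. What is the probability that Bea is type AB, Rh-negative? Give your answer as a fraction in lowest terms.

3/16

Bea's father's ABO genotype from AB × BO: 1/4 AB, 1/4 AO, 1/4 BB, 1/4 BO.
Crossing each possibility with the mother AA and summing P(type AB): 1/4·1/2 + 1/4·0 + 1/4·1 + 1/4·1/2 = 1/2.
Similarly for Rh via the father's Rh distribution: P(Rh-) = 3/8.
Independent loci: 1/2 × 3/8 = 3/16.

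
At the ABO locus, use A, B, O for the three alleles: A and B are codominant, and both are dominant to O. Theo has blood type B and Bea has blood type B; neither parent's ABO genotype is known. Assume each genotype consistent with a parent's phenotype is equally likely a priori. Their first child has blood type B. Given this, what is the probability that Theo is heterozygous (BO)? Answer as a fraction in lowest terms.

7/15

Possible genotypes: Theo ∈ {BB, BO}; Bea ∈ {BB, BO}.
Weight each parental genotype pair by prior × P(type-B child):
  BB × BB: posterior weight 4/15.
  BB × BO: posterior weight 4/15.
  BO × BB: posterior weight 4/15.
  BO × BO: posterior weight 1/5.
Sum the posterior weight over pairs where Theo is BO: 7/15.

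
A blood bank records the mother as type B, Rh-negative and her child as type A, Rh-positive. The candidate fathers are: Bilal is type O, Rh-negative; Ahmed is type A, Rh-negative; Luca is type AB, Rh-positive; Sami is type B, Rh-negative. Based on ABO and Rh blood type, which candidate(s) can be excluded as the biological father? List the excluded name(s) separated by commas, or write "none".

Bilal, Ahmed, Sami

A candidate is excluded only if no genotype consistent with his phenotype could produce a type A, Rh-positive child with a type B, Rh-negative mother.
Bilal (type O, Rh-): no genotype consistent with that phenotype can produce a type-A Rh+ child with a type-B mother.
Ahmed (type A, Rh-): no genotype consistent with that phenotype can produce a type-A Rh+ child with a type-B mother.
Sami (type B, Rh-): no genotype consistent with that phenotype can produce a type-A Rh+ child with a type-B mother.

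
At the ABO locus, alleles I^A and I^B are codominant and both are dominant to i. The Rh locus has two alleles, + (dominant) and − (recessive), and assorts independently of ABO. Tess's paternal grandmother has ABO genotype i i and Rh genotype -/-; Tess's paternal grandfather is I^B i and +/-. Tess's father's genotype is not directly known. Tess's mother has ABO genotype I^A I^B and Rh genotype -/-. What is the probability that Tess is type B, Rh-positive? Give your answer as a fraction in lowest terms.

1/8

Tess's father's ABO genotype from i i × I^B i: 1/2 I^B i, 1/2 i i.
Crossing each possibility with the mother I^A I^B and summing P(type B): 1/2·1/2 + 1/2·1/2 = 1/2.
Similarly for Rh via the father's Rh distribution: P(Rh+) = 1/4.
Independent loci: 1/2 × 1/4 = 1/8.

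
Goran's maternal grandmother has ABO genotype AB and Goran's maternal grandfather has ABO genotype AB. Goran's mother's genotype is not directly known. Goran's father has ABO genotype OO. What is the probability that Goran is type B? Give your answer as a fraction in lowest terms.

Goran's mother's ABO genotype from AB × AB: 1/4 AA, 1/2 AB, 1/4 BB.
Crossing each possibility with the father OO and summing P(type B): 1/4·0 + 1/2·1/2 + 1/4·1 = 1/2.

1/2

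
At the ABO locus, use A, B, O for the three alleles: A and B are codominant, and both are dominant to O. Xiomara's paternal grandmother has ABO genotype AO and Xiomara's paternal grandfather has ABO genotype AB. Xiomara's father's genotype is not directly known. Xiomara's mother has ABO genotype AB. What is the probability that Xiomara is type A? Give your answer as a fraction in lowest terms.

Xiomara's father's ABO genotype from AO × AB: 1/4 AA, 1/4 AB, 1/4 AO, 1/4 BO.
Crossing each possibility with the mother AB and summing P(type A): 1/4·1/2 + 1/4·1/4 + 1/4·1/2 + 1/4·1/4 = 3/8.

3/8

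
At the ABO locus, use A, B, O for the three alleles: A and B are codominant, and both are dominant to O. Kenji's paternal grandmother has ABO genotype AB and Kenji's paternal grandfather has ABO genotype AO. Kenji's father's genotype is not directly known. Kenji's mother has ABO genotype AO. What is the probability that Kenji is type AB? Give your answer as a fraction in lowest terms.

Kenji's father's ABO genotype from AB × AO: 1/4 AA, 1/4 AB, 1/4 AO, 1/4 BO.
Crossing each possibility with the mother AO and summing P(type AB): 1/4·0 + 1/4·1/4 + 1/4·0 + 1/4·1/4 = 1/8.

1/8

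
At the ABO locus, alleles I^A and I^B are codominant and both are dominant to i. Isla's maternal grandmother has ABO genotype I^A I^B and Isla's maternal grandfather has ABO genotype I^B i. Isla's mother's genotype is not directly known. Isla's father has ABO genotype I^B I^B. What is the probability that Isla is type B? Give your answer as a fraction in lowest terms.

Isla's mother's ABO genotype from I^A I^B × I^B i: 1/4 I^A I^B, 1/4 I^A i, 1/4 I^B I^B, 1/4 I^B i.
Crossing each possibility with the father I^B I^B and summing P(type B): 1/4·1/2 + 1/4·1/2 + 1/4·1 + 1/4·1 = 3/4.

3/4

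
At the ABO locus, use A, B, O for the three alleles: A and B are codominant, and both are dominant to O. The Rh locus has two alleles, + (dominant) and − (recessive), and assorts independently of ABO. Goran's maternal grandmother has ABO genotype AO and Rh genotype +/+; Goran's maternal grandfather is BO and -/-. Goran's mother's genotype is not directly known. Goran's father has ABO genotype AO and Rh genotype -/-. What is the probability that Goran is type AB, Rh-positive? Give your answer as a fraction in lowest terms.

1/16

Goran's mother's ABO genotype from AO × BO: 1/4 AB, 1/4 AO, 1/4 BO, 1/4 OO.
Crossing each possibility with the father AO and summing P(type AB): 1/4·1/4 + 1/4·0 + 1/4·1/4 + 1/4·0 = 1/8.
Similarly for Rh via the mother's Rh distribution: P(Rh+) = 1/2.
Independent loci: 1/8 × 1/2 = 1/16.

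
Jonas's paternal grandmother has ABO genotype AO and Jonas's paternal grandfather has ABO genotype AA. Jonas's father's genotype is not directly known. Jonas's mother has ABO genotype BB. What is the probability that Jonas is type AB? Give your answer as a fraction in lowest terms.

Jonas's father's ABO genotype from AO × AA: 1/2 AA, 1/2 AO.
Crossing each possibility with the mother BB and summing P(type AB): 1/2·1 + 1/2·1/2 = 3/4.

3/4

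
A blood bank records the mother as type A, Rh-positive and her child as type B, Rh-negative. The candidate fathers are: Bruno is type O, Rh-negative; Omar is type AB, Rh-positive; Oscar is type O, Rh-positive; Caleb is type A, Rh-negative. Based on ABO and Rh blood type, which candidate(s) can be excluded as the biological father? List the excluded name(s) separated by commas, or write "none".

A candidate is excluded only if no genotype consistent with his phenotype could produce a type B, Rh-negative child with a type A, Rh-positive mother.
Bruno (type O, Rh-): no genotype consistent with that phenotype can produce a type-B Rh- child with a type-A mother.
Oscar (type O, Rh+): no genotype consistent with that phenotype can produce a type-B Rh- child with a type-A mother.
Caleb (type A, Rh-): no genotype consistent with that phenotype can produce a type-B Rh- child with a type-A mother.

Bruno, Oscar, Caleb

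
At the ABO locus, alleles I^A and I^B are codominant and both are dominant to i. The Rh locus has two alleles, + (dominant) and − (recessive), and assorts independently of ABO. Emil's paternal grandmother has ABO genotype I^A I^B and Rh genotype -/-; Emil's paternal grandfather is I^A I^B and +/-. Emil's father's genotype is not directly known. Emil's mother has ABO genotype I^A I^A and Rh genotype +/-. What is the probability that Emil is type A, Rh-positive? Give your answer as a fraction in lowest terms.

Emil's father's ABO genotype from I^A I^B × I^A I^B: 1/4 I^A I^A, 1/2 I^A I^B, 1/4 I^B I^B.
Crossing each possibility with the mother I^A I^A and summing P(type A): 1/4·1 + 1/2·1/2 + 1/4·0 = 1/2.
Similarly for Rh via the father's Rh distribution: P(Rh+) = 5/8.
Independent loci: 1/2 × 5/8 = 5/16.

5/16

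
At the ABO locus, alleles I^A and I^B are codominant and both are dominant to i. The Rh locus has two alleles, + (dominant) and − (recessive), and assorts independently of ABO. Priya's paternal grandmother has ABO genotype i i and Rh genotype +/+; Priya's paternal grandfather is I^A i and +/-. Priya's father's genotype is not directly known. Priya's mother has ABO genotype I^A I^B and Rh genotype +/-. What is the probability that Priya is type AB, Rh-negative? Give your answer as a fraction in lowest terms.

Priya's father's ABO genotype from i i × I^A i: 1/2 I^A i, 1/2 i i.
Crossing each possibility with the mother I^A I^B and summing P(type AB): 1/2·1/4 + 1/2·0 = 1/8.
Similarly for Rh via the father's Rh distribution: P(Rh-) = 1/8.
Independent loci: 1/8 × 1/8 = 1/64.

1/64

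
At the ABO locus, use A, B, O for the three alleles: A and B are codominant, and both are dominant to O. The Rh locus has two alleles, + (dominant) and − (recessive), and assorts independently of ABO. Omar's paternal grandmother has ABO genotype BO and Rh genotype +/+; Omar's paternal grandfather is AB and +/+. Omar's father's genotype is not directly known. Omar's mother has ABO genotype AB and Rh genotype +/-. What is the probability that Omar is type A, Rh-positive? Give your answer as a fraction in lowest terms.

1/4

Omar's father's ABO genotype from BO × AB: 1/4 AB, 1/4 AO, 1/4 BB, 1/4 BO.
Crossing each possibility with the mother AB and summing P(type A): 1/4·1/4 + 1/4·1/2 + 1/4·0 + 1/4·1/4 = 1/4.
Similarly for Rh via the father's Rh distribution: P(Rh+) = 1.
Independent loci: 1/4 × 1 = 1/4.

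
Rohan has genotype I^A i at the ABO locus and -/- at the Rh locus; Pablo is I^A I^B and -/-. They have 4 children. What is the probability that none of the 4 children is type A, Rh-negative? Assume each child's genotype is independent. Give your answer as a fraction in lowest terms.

1/16

ABO cross I^A i × I^A I^B → 1/2 A, 1/4 B, 1/4 AB.
Rh cross -/- × -/- → 1 Rh-; so P(type A, Rh-negative) = 1/2 × 1 = 1/2 per child.
P(not type A, Rh-negative) = 1/2 for one child; (1/2)^4 = 1/16.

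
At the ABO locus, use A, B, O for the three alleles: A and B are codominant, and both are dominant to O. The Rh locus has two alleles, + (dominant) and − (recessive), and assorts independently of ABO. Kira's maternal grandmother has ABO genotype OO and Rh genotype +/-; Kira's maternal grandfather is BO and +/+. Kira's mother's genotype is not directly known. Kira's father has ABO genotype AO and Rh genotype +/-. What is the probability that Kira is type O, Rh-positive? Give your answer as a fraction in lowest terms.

21/64

Kira's mother's ABO genotype from OO × BO: 1/2 BO, 1/2 OO.
Crossing each possibility with the father AO and summing P(type O): 1/2·1/4 + 1/2·1/2 = 3/8.
Similarly for Rh via the mother's Rh distribution: P(Rh+) = 7/8.
Independent loci: 3/8 × 7/8 = 21/64.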